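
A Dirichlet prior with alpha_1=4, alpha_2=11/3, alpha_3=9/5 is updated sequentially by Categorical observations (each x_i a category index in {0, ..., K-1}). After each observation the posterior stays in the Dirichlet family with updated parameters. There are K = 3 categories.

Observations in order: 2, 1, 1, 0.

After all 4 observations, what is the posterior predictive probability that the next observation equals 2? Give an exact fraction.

21/101

obs 1: x=2 → posterior Dirichlet(4, 11/3, 14/5)
obs 2: x=1 → posterior Dirichlet(4, 14/3, 14/5)
obs 3: x=1 → posterior Dirichlet(4, 17/3, 14/5)
obs 4: x=0 → posterior Dirichlet(5, 17/3, 14/5)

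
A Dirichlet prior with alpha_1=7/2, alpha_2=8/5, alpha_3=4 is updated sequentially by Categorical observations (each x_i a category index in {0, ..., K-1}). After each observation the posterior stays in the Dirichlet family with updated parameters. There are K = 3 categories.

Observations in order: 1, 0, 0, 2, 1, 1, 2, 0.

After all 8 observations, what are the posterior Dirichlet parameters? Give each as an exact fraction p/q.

alpha_1=13/2, alpha_2=23/5, alpha_3=6

obs 1: x=1 → posterior Dirichlet(7/2, 13/5, 4)
obs 2: x=0 → posterior Dirichlet(9/2, 13/5, 4)
obs 3: x=0 → posterior Dirichlet(11/2, 13/5, 4)
obs 4: x=2 → posterior Dirichlet(11/2, 13/5, 5)
obs 5: x=1 → posterior Dirichlet(11/2, 18/5, 5)
obs 6: x=1 → posterior Dirichlet(11/2, 23/5, 5)
obs 7: x=2 → posterior Dirichlet(11/2, 23/5, 6)
obs 8: x=0 → posterior Dirichlet(13/2, 23/5, 6)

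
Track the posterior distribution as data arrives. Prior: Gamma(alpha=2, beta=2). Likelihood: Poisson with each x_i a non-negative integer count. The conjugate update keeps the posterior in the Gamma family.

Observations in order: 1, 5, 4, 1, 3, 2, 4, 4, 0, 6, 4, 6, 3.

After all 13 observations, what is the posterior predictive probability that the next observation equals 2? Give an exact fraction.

obs 1: x=1 → posterior Gamma(3, 3)
obs 2: x=5 → posterior Gamma(8, 4)
obs 3: x=4 → posterior Gamma(12, 5)
obs 4: x=1 → posterior Gamma(13, 6)
obs 5: x=3 → posterior Gamma(16, 7)
obs 6: x=2 → posterior Gamma(18, 8)
obs 7: x=4 → posterior Gamma(22, 9)
obs 8: x=4 → posterior Gamma(26, 10)
obs 9: x=0 → posterior Gamma(26, 11)
obs 10: x=6 → posterior Gamma(32, 12)
obs 11: x=4 → posterior Gamma(36, 13)
obs 12: x=6 → posterior Gamma(42, 14)
obs 13: x=3 → posterior Gamma(45, 15)

86905448918063054807575582572098937816917896270751953125/392318858461667547739736838950479151006397215279002157056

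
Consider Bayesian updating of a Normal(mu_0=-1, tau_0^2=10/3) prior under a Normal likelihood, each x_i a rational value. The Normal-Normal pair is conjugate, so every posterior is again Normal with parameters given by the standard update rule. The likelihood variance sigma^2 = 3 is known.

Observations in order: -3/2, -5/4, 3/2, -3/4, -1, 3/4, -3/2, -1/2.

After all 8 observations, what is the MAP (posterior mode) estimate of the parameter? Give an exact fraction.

obs 1: x=-3/2 → posterior Normal(-24/19, 30/19)
obs 2: x=-5/4 → posterior Normal(-73/58, 30/29)
obs 3: x=3/2 → posterior Normal(-43/78, 10/13)
obs 4: x=-3/4 → posterior Normal(-29/49, 30/49)
obs 5: x=-1 → posterior Normal(-39/59, 30/59)
obs 6: x=3/4 → posterior Normal(-21/46, 10/23)
obs 7: x=-3/2 → posterior Normal(-93/158, 30/79)
obs 8: x=-1/2 → posterior Normal(-103/178, 30/89)

-103/178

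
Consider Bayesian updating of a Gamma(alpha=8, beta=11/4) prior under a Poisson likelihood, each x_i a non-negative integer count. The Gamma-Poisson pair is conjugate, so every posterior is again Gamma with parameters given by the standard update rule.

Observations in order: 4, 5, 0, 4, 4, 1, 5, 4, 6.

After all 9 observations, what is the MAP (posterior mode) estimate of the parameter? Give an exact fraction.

160/47

obs 1: x=4 → posterior Gamma(12, 15/4)
obs 2: x=5 → posterior Gamma(17, 19/4)
obs 3: x=0 → posterior Gamma(17, 23/4)
obs 4: x=4 → posterior Gamma(21, 27/4)
obs 5: x=4 → posterior Gamma(25, 31/4)
obs 6: x=1 → posterior Gamma(26, 35/4)
obs 7: x=5 → posterior Gamma(31, 39/4)
obs 8: x=4 → posterior Gamma(35, 43/4)
obs 9: x=6 → posterior Gamma(41, 47/4)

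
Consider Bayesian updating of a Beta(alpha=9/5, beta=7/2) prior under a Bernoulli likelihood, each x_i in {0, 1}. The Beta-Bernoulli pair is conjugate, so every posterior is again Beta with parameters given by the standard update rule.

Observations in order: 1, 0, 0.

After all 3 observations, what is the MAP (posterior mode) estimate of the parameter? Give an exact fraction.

obs 1: x=1 → posterior Beta(14/5, 7/2)
obs 2: x=0 → posterior Beta(14/5, 9/2)
obs 3: x=0 → posterior Beta(14/5, 11/2)

2/7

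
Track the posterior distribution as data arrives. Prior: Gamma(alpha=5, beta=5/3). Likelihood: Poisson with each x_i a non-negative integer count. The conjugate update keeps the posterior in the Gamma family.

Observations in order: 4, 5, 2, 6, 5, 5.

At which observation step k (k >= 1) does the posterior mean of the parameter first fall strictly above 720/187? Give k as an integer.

k = 4

obs 1: x=4 → posterior Gamma(9, 8/3)
obs 2: x=5 → posterior Gamma(14, 11/3)
obs 3: x=2 → posterior Gamma(16, 14/3)
obs 4: x=6 → posterior Gamma(22, 17/3)
obs 5: x=5 → posterior Gamma(27, 20/3)
obs 6: x=5 → posterior Gamma(32, 23/3)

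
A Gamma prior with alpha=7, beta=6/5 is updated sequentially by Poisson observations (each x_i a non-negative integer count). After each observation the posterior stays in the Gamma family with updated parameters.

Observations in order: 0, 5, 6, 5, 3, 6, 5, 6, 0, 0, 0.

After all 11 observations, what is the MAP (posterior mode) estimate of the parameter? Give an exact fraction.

210/61

obs 1: x=0 → posterior Gamma(7, 11/5)
obs 2: x=5 → posterior Gamma(12, 16/5)
obs 3: x=6 → posterior Gamma(18, 21/5)
obs 4: x=5 → posterior Gamma(23, 26/5)
obs 5: x=3 → posterior Gamma(26, 31/5)
obs 6: x=6 → posterior Gamma(32, 36/5)
obs 7: x=5 → posterior Gamma(37, 41/5)
obs 8: x=6 → posterior Gamma(43, 46/5)
obs 9: x=0 → posterior Gamma(43, 51/5)
obs 10: x=0 → posterior Gamma(43, 56/5)
obs 11: x=0 → posterior Gamma(43, 61/5)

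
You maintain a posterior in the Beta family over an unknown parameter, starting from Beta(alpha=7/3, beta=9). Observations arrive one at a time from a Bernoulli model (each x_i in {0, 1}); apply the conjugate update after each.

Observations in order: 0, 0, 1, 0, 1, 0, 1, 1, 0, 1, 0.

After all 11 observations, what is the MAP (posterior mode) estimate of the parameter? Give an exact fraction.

19/61

obs 1: x=0 → posterior Beta(7/3, 10)
obs 2: x=0 → posterior Beta(7/3, 11)
obs 3: x=1 → posterior Beta(10/3, 11)
obs 4: x=0 → posterior Beta(10/3, 12)
obs 5: x=1 → posterior Beta(13/3, 12)
obs 6: x=0 → posterior Beta(13/3, 13)
obs 7: x=1 → posterior Beta(16/3, 13)
obs 8: x=1 → posterior Beta(19/3, 13)
obs 9: x=0 → posterior Beta(19/3, 14)
obs 10: x=1 → posterior Beta(22/3, 14)
obs 11: x=0 → posterior Beta(22/3, 15)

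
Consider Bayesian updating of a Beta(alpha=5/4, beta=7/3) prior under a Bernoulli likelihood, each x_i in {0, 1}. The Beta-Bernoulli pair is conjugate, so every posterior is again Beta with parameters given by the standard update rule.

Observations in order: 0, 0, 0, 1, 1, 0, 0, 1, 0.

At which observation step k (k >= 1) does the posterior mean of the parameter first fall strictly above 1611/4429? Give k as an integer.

obs 1: x=0 → posterior Beta(5/4, 10/3)
obs 2: x=0 → posterior Beta(5/4, 13/3)
obs 3: x=0 → posterior Beta(5/4, 16/3)
obs 4: x=1 → posterior Beta(9/4, 16/3)
obs 5: x=1 → posterior Beta(13/4, 16/3)
obs 6: x=0 → posterior Beta(13/4, 19/3)
obs 7: x=0 → posterior Beta(13/4, 22/3)
obs 8: x=1 → posterior Beta(17/4, 22/3)
obs 9: x=0 → posterior Beta(17/4, 25/3)

k = 5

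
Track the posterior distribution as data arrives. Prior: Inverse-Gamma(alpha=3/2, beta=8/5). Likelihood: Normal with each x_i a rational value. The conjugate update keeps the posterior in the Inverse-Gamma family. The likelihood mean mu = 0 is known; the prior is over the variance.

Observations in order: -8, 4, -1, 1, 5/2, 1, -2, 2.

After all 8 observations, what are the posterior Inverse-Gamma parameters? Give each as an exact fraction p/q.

obs 1: x=-8 → posterior Inverse-Gamma(2, 168/5)
obs 2: x=4 → posterior Inverse-Gamma(5/2, 208/5)
obs 3: x=-1 → posterior Inverse-Gamma(3, 421/10)
obs 4: x=1 → posterior Inverse-Gamma(7/2, 213/5)
obs 5: x=5/2 → posterior Inverse-Gamma(4, 1829/40)
obs 6: x=1 → posterior Inverse-Gamma(9/2, 1849/40)
obs 7: x=-2 → posterior Inverse-Gamma(5, 1929/40)
obs 8: x=2 → posterior Inverse-Gamma(11/2, 2009/40)

alpha=11/2, beta=2009/40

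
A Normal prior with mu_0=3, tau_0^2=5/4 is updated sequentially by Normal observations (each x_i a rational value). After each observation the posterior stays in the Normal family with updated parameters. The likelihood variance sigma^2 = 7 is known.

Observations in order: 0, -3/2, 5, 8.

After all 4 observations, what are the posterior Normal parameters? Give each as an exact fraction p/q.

obs 1: x=0 → posterior Normal(28/11, 35/33)
obs 2: x=-3/2 → posterior Normal(153/76, 35/38)
obs 3: x=5 → posterior Normal(203/86, 35/43)
obs 4: x=8 → posterior Normal(283/96, 35/48)

mu_0=283/96, tau_0^2=35/48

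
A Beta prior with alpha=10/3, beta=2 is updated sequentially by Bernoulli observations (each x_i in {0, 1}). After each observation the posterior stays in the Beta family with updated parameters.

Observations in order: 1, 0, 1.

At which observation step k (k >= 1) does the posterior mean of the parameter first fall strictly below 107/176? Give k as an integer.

obs 1: x=1 → posterior Beta(13/3, 2)
obs 2: x=0 → posterior Beta(13/3, 3)
obs 3: x=1 → posterior Beta(16/3, 3)

k = 2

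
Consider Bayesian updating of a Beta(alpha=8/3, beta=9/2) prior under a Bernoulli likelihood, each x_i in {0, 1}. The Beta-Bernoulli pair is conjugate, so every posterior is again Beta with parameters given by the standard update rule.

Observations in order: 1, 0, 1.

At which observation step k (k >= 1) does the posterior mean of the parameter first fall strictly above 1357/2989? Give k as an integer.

k = 3

obs 1: x=1 → posterior Beta(11/3, 9/2)
obs 2: x=0 → posterior Beta(11/3, 11/2)
obs 3: x=1 → posterior Beta(14/3, 11/2)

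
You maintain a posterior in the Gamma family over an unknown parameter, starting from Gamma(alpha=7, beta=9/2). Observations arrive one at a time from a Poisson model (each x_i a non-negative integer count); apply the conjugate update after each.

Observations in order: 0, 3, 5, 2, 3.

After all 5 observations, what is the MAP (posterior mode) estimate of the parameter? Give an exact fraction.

2

obs 1: x=0 → posterior Gamma(7, 11/2)
obs 2: x=3 → posterior Gamma(10, 13/2)
obs 3: x=5 → posterior Gamma(15, 15/2)
obs 4: x=2 → posterior Gamma(17, 17/2)
obs 5: x=3 → posterior Gamma(20, 19/2)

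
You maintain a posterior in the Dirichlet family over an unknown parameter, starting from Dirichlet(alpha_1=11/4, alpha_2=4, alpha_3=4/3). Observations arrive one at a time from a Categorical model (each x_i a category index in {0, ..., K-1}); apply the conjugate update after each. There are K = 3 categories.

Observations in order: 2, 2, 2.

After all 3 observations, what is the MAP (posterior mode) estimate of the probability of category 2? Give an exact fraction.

40/97

obs 1: x=2 → posterior Dirichlet(11/4, 4, 7/3)
obs 2: x=2 → posterior Dirichlet(11/4, 4, 10/3)
obs 3: x=2 → posterior Dirichlet(11/4, 4, 13/3)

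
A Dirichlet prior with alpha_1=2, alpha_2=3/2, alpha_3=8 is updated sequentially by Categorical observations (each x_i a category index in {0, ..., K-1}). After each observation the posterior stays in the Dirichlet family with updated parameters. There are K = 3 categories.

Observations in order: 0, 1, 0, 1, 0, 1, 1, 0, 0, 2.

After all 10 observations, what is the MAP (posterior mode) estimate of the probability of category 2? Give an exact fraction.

16/37

obs 1: x=0 → posterior Dirichlet(3, 3/2, 8)
obs 2: x=1 → posterior Dirichlet(3, 5/2, 8)
obs 3: x=0 → posterior Dirichlet(4, 5/2, 8)
obs 4: x=1 → posterior Dirichlet(4, 7/2, 8)
obs 5: x=0 → posterior Dirichlet(5, 7/2, 8)
obs 6: x=1 → posterior Dirichlet(5, 9/2, 8)
obs 7: x=1 → posterior Dirichlet(5, 11/2, 8)
obs 8: x=0 → posterior Dirichlet(6, 11/2, 8)
obs 9: x=0 → posterior Dirichlet(7, 11/2, 8)
obs 10: x=2 → posterior Dirichlet(7, 11/2, 9)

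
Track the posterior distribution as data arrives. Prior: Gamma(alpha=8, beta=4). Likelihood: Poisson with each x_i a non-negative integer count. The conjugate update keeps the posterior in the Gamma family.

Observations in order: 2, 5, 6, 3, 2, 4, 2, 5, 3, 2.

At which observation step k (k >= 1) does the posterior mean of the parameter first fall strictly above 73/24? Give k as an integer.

k = 8

obs 1: x=2 → posterior Gamma(10, 5)
obs 2: x=5 → posterior Gamma(15, 6)
obs 3: x=6 → posterior Gamma(21, 7)
obs 4: x=3 → posterior Gamma(24, 8)
obs 5: x=2 → posterior Gamma(26, 9)
obs 6: x=4 → posterior Gamma(30, 10)
obs 7: x=2 → posterior Gamma(32, 11)
obs 8: x=5 → posterior Gamma(37, 12)
obs 9: x=3 → posterior Gamma(40, 13)
obs 10: x=2 → posterior Gamma(42, 14)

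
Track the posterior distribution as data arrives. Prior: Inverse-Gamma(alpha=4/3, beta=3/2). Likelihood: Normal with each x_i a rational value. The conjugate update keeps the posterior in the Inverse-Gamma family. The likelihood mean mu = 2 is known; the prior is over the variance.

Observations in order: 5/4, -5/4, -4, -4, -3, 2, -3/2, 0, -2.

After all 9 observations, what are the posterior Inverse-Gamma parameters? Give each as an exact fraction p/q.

obs 1: x=5/4 → posterior Inverse-Gamma(11/6, 57/32)
obs 2: x=-5/4 → posterior Inverse-Gamma(7/3, 113/16)
obs 3: x=-4 → posterior Inverse-Gamma(17/6, 401/16)
obs 4: x=-4 → posterior Inverse-Gamma(10/3, 689/16)
obs 5: x=-3 → posterior Inverse-Gamma(23/6, 889/16)
obs 6: x=2 → posterior Inverse-Gamma(13/3, 889/16)
obs 7: x=-3/2 → posterior Inverse-Gamma(29/6, 987/16)
obs 8: x=0 → posterior Inverse-Gamma(16/3, 1019/16)
obs 9: x=-2 → posterior Inverse-Gamma(35/6, 1147/16)

alpha=35/6, beta=1147/16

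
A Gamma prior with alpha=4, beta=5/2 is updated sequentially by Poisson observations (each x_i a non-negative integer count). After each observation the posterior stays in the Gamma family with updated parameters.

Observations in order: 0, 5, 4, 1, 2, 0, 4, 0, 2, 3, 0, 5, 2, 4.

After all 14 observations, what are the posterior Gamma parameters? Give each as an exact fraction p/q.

alpha=36, beta=33/2

obs 1: x=0 → posterior Gamma(4, 7/2)
obs 2: x=5 → posterior Gamma(9, 9/2)
obs 3: x=4 → posterior Gamma(13, 11/2)
obs 4: x=1 → posterior Gamma(14, 13/2)
obs 5: x=2 → posterior Gamma(16, 15/2)
obs 6: x=0 → posterior Gamma(16, 17/2)
obs 7: x=4 → posterior Gamma(20, 19/2)
obs 8: x=0 → posterior Gamma(20, 21/2)
obs 9: x=2 → posterior Gamma(22, 23/2)
obs 10: x=3 → posterior Gamma(25, 25/2)
obs 11: x=0 → posterior Gamma(25, 27/2)
obs 12: x=5 → posterior Gamma(30, 29/2)
obs 13: x=2 → posterior Gamma(32, 31/2)
obs 14: x=4 → posterior Gamma(36, 33/2)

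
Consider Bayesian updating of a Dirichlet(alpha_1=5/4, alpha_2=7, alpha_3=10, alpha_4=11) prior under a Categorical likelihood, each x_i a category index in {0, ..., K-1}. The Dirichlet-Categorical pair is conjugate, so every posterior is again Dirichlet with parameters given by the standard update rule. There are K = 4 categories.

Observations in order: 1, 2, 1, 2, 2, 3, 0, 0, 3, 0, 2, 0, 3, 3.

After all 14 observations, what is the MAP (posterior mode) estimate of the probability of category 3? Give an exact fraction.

56/157

obs 1: x=1 → posterior Dirichlet(5/4, 8, 10, 11)
obs 2: x=2 → posterior Dirichlet(5/4, 8, 11, 11)
obs 3: x=1 → posterior Dirichlet(5/4, 9, 11, 11)
obs 4: x=2 → posterior Dirichlet(5/4, 9, 12, 11)
obs 5: x=2 → posterior Dirichlet(5/4, 9, 13, 11)
obs 6: x=3 → posterior Dirichlet(5/4, 9, 13, 12)
obs 7: x=0 → posterior Dirichlet(9/4, 9, 13, 12)
obs 8: x=0 → posterior Dirichlet(13/4, 9, 13, 12)
obs 9: x=3 → posterior Dirichlet(13/4, 9, 13, 13)
obs 10: x=0 → posterior Dirichlet(17/4, 9, 13, 13)
obs 11: x=2 → posterior Dirichlet(17/4, 9, 14, 13)
obs 12: x=0 → posterior Dirichlet(21/4, 9, 14, 13)
obs 13: x=3 → posterior Dirichlet(21/4, 9, 14, 14)
obs 14: x=3 → posterior Dirichlet(21/4, 9, 14, 15)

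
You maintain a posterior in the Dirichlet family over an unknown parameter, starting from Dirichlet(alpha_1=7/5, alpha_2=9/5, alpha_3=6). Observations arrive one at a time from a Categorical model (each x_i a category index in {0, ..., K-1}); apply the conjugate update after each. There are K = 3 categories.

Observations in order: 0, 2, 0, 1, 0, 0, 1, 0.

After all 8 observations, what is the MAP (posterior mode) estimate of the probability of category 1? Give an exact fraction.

14/71

obs 1: x=0 → posterior Dirichlet(12/5, 9/5, 6)
obs 2: x=2 → posterior Dirichlet(12/5, 9/5, 7)
obs 3: x=0 → posterior Dirichlet(17/5, 9/5, 7)
obs 4: x=1 → posterior Dirichlet(17/5, 14/5, 7)
obs 5: x=0 → posterior Dirichlet(22/5, 14/5, 7)
obs 6: x=0 → posterior Dirichlet(27/5, 14/5, 7)
obs 7: x=1 → posterior Dirichlet(27/5, 19/5, 7)
obs 8: x=0 → posterior Dirichlet(32/5, 19/5, 7)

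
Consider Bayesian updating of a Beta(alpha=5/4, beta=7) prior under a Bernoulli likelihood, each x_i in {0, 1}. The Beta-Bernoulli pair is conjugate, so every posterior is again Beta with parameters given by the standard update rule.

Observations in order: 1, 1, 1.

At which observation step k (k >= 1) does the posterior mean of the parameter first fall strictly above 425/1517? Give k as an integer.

obs 1: x=1 → posterior Beta(9/4, 7)
obs 2: x=1 → posterior Beta(13/4, 7)
obs 3: x=1 → posterior Beta(17/4, 7)

k = 2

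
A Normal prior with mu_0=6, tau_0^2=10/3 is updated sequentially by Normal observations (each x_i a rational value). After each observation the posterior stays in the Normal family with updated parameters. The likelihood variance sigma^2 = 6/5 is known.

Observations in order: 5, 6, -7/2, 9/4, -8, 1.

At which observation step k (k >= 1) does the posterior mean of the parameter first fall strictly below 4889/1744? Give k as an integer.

k = 4

obs 1: x=5 → posterior Normal(179/34, 15/17)
obs 2: x=6 → posterior Normal(329/59, 30/59)
obs 3: x=-7/2 → posterior Normal(23/8, 5/14)
obs 4: x=9/4 → posterior Normal(1191/436, 30/109)
obs 5: x=-8 → posterior Normal(391/536, 15/67)
obs 6: x=1 → posterior Normal(491/636, 10/53)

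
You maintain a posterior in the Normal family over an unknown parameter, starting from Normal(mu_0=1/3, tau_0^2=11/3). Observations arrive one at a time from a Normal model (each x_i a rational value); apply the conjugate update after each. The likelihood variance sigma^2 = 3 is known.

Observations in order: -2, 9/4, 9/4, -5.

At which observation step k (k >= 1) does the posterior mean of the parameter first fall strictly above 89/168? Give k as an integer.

obs 1: x=-2 → posterior Normal(-19/20, 33/20)
obs 2: x=9/4 → posterior Normal(23/124, 33/31)
obs 3: x=9/4 → posterior Normal(61/84, 11/14)
obs 4: x=-5 → posterior Normal(-49/106, 33/53)

k = 3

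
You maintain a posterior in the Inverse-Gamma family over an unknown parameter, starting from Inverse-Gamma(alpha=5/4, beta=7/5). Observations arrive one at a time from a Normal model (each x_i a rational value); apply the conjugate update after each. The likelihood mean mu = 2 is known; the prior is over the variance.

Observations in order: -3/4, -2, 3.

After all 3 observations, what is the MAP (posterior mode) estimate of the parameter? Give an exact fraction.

obs 1: x=-3/4 → posterior Inverse-Gamma(7/4, 829/160)
obs 2: x=-2 → posterior Inverse-Gamma(9/4, 2109/160)
obs 3: x=3 → posterior Inverse-Gamma(11/4, 2189/160)

2189/600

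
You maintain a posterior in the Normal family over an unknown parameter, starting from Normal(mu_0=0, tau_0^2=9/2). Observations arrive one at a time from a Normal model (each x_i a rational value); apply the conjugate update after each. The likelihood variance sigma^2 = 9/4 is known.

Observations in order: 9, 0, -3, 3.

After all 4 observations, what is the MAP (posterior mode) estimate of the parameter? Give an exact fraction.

obs 1: x=9 → posterior Normal(6, 3/2)
obs 2: x=0 → posterior Normal(18/5, 9/10)
obs 3: x=-3 → posterior Normal(12/7, 9/14)
obs 4: x=3 → posterior Normal(2, 1/2)

2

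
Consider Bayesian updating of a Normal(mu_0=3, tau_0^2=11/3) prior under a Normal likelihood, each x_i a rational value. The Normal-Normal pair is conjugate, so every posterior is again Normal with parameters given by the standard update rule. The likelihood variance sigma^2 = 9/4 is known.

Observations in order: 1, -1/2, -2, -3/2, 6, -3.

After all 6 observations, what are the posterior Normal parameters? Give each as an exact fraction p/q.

obs 1: x=1 → posterior Normal(125/71, 99/71)
obs 2: x=-1/2 → posterior Normal(103/115, 99/115)
obs 3: x=-2 → posterior Normal(5/53, 33/53)
obs 4: x=-3/2 → posterior Normal(-51/203, 99/203)
obs 5: x=6 → posterior Normal(213/247, 99/247)
obs 6: x=-3 → posterior Normal(27/97, 33/97)

mu_0=27/97, tau_0^2=33/97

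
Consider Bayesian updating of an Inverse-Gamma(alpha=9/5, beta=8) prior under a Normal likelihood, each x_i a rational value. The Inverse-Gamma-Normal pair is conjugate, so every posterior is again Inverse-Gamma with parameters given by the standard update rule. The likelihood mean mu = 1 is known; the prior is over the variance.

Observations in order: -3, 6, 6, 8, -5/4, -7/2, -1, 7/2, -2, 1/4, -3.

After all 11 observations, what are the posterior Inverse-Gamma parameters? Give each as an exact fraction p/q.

obs 1: x=-3 → posterior Inverse-Gamma(23/10, 16)
obs 2: x=6 → posterior Inverse-Gamma(14/5, 57/2)
obs 3: x=6 → posterior Inverse-Gamma(33/10, 41)
obs 4: x=8 → posterior Inverse-Gamma(19/5, 131/2)
obs 5: x=-5/4 → posterior Inverse-Gamma(43/10, 2177/32)
obs 6: x=-7/2 → posterior Inverse-Gamma(24/5, 2501/32)
obs 7: x=-1 → posterior Inverse-Gamma(53/10, 2565/32)
obs 8: x=7/2 → posterior Inverse-Gamma(29/5, 2665/32)
obs 9: x=-2 → posterior Inverse-Gamma(63/10, 2809/32)
obs 10: x=1/4 → posterior Inverse-Gamma(34/5, 1409/16)
obs 11: x=-3 → posterior Inverse-Gamma(73/10, 1537/16)

alpha=73/10, beta=1537/16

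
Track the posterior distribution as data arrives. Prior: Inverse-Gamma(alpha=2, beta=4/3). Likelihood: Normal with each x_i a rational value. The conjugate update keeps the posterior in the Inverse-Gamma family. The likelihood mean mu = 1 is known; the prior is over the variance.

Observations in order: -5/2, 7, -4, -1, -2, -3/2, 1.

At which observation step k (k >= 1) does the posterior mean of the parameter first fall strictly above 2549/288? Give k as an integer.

obs 1: x=-5/2 → posterior Inverse-Gamma(5/2, 179/24)
obs 2: x=7 → posterior Inverse-Gamma(3, 611/24)
obs 3: x=-4 → posterior Inverse-Gamma(7/2, 911/24)
obs 4: x=-1 → posterior Inverse-Gamma(4, 959/24)
obs 5: x=-2 → posterior Inverse-Gamma(9/2, 1067/24)
obs 6: x=-3/2 → posterior Inverse-Gamma(5, 571/12)
obs 7: x=1 → posterior Inverse-Gamma(11/2, 571/12)

k = 2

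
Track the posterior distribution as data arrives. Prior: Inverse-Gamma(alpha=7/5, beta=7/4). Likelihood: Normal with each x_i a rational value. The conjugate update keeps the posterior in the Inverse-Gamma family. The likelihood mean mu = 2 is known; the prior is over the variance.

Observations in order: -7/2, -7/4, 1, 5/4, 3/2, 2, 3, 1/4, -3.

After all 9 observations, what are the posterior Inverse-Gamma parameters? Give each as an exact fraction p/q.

obs 1: x=-7/2 → posterior Inverse-Gamma(19/10, 135/8)
obs 2: x=-7/4 → posterior Inverse-Gamma(12/5, 765/32)
obs 3: x=1 → posterior Inverse-Gamma(29/10, 781/32)
obs 4: x=5/4 → posterior Inverse-Gamma(17/5, 395/16)
obs 5: x=3/2 → posterior Inverse-Gamma(39/10, 397/16)
obs 6: x=2 → posterior Inverse-Gamma(22/5, 397/16)
obs 7: x=3 → posterior Inverse-Gamma(49/10, 405/16)
obs 8: x=1/4 → posterior Inverse-Gamma(27/5, 859/32)
obs 9: x=-3 → posterior Inverse-Gamma(59/10, 1259/32)

alpha=59/10, beta=1259/32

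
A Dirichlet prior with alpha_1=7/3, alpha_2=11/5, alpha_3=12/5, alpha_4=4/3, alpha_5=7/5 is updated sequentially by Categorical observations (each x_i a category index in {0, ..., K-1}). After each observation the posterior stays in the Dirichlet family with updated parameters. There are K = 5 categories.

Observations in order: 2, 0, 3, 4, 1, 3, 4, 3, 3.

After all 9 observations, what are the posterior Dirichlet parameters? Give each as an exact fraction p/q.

obs 1: x=2 → posterior Dirichlet(7/3, 11/5, 17/5, 4/3, 7/5)
obs 2: x=0 → posterior Dirichlet(10/3, 11/5, 17/5, 4/3, 7/5)
obs 3: x=3 → posterior Dirichlet(10/3, 11/5, 17/5, 7/3, 7/5)
obs 4: x=4 → posterior Dirichlet(10/3, 11/5, 17/5, 7/3, 12/5)
obs 5: x=1 → posterior Dirichlet(10/3, 16/5, 17/5, 7/3, 12/5)
obs 6: x=3 → posterior Dirichlet(10/3, 16/5, 17/5, 10/3, 12/5)
obs 7: x=4 → posterior Dirichlet(10/3, 16/5, 17/5, 10/3, 17/5)
obs 8: x=3 → posterior Dirichlet(10/3, 16/5, 17/5, 13/3, 17/5)
obs 9: x=3 → posterior Dirichlet(10/3, 16/5, 17/5, 16/3, 17/5)

alpha_1=10/3, alpha_2=16/5, alpha_3=17/5, alpha_4=16/3, alpha_5=17/5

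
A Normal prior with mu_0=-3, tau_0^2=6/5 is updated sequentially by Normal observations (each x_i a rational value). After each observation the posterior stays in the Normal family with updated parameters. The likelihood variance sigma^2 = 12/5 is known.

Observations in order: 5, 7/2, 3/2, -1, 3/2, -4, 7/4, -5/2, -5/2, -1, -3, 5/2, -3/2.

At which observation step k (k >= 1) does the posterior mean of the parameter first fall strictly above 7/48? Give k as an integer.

k = 2

obs 1: x=5 → posterior Normal(-1/3, 4/5)
obs 2: x=7/2 → posterior Normal(5/8, 3/5)
obs 3: x=3/2 → posterior Normal(4/5, 12/25)
obs 4: x=-1 → posterior Normal(1/2, 2/5)
obs 5: x=3/2 → posterior Normal(9/14, 12/35)
obs 6: x=-4 → posterior Normal(1/16, 3/10)
obs 7: x=7/4 → posterior Normal(1/4, 4/15)
obs 8: x=-5/2 → posterior Normal(-1/40, 6/25)
obs 9: x=-5/2 → posterior Normal(-1/4, 12/55)
obs 10: x=-1 → posterior Normal(-5/16, 1/5)
obs 11: x=-3 → posterior Normal(-27/52, 12/65)
obs 12: x=5/2 → posterior Normal(-17/56, 6/35)
obs 13: x=-3/2 → posterior Normal(-23/60, 4/25)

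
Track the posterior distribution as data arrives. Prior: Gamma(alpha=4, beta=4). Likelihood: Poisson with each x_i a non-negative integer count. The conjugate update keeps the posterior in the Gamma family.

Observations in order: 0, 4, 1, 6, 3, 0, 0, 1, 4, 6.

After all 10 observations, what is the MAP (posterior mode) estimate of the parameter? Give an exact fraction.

2

obs 1: x=0 → posterior Gamma(4, 5)
obs 2: x=4 → posterior Gamma(8, 6)
obs 3: x=1 → posterior Gamma(9, 7)
obs 4: x=6 → posterior Gamma(15, 8)
obs 5: x=3 → posterior Gamma(18, 9)
obs 6: x=0 → posterior Gamma(18, 10)
obs 7: x=0 → posterior Gamma(18, 11)
obs 8: x=1 → posterior Gamma(19, 12)
obs 9: x=4 → posterior Gamma(23, 13)
obs 10: x=6 → posterior Gamma(29, 14)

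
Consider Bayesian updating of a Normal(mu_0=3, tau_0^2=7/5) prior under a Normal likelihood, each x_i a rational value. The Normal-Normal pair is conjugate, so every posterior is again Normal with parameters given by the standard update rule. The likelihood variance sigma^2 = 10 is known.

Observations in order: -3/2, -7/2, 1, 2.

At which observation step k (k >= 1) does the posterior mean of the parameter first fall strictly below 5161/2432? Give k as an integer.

obs 1: x=-3/2 → posterior Normal(93/38, 70/57)
obs 2: x=-7/2 → posterior Normal(115/64, 35/32)
obs 3: x=1 → posterior Normal(122/71, 70/71)
obs 4: x=2 → posterior Normal(68/39, 35/39)

k = 2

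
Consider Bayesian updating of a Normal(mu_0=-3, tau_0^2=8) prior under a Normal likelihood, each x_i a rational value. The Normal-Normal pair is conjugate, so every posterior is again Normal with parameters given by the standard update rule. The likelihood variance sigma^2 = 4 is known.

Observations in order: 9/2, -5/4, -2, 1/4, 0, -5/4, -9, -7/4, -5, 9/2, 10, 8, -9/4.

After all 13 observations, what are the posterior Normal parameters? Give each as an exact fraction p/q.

mu_0=13/54, tau_0^2=8/27

obs 1: x=9/2 → posterior Normal(2, 8/3)
obs 2: x=-5/4 → posterior Normal(7/10, 8/5)
obs 3: x=-2 → posterior Normal(-1/14, 8/7)
obs 4: x=1/4 → posterior Normal(0, 8/9)
obs 5: x=0 → posterior Normal(0, 8/11)
obs 6: x=-5/4 → posterior Normal(-5/26, 8/13)
obs 7: x=-9 → posterior Normal(-41/30, 8/15)
obs 8: x=-7/4 → posterior Normal(-24/17, 8/17)
obs 9: x=-5 → posterior Normal(-34/19, 8/19)
obs 10: x=9/2 → posterior Normal(-25/21, 8/21)
obs 11: x=10 → posterior Normal(-5/23, 8/23)
obs 12: x=8 → posterior Normal(11/25, 8/25)
obs 13: x=-9/4 → posterior Normal(13/54, 8/27)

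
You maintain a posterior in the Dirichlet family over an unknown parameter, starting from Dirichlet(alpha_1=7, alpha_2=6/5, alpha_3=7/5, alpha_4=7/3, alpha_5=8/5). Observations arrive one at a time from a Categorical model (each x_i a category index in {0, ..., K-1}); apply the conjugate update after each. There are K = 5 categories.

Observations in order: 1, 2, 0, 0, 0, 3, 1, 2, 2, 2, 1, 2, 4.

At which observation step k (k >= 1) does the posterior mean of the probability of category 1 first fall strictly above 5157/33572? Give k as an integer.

k = 7

obs 1: x=1 → posterior Dirichlet(7, 11/5, 7/5, 7/3, 8/5)
obs 2: x=2 → posterior Dirichlet(7, 11/5, 12/5, 7/3, 8/5)
obs 3: x=0 → posterior Dirichlet(8, 11/5, 12/5, 7/3, 8/5)
obs 4: x=0 → posterior Dirichlet(9, 11/5, 12/5, 7/3, 8/5)
obs 5: x=0 → posterior Dirichlet(10, 11/5, 12/5, 7/3, 8/5)
obs 6: x=3 → posterior Dirichlet(10, 11/5, 12/5, 10/3, 8/5)
obs 7: x=1 → posterior Dirichlet(10, 16/5, 12/5, 10/3, 8/5)
obs 8: x=2 → posterior Dirichlet(10, 16/5, 17/5, 10/3, 8/5)
obs 9: x=2 → posterior Dirichlet(10, 16/5, 22/5, 10/3, 8/5)
obs 10: x=2 → posterior Dirichlet(10, 16/5, 27/5, 10/3, 8/5)
obs 11: x=1 → posterior Dirichlet(10, 21/5, 27/5, 10/3, 8/5)
obs 12: x=2 → posterior Dirichlet(10, 21/5, 32/5, 10/3, 8/5)
obs 13: x=4 → posterior Dirichlet(10, 21/5, 32/5, 10/3, 13/5)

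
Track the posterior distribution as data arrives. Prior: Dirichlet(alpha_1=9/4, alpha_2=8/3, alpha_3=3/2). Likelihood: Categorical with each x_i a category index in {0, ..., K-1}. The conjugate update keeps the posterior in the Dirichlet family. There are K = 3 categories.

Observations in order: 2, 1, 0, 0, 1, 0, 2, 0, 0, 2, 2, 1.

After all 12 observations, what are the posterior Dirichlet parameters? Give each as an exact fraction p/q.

alpha_1=29/4, alpha_2=17/3, alpha_3=11/2

obs 1: x=2 → posterior Dirichlet(9/4, 8/3, 5/2)
obs 2: x=1 → posterior Dirichlet(9/4, 11/3, 5/2)
obs 3: x=0 → posterior Dirichlet(13/4, 11/3, 5/2)
obs 4: x=0 → posterior Dirichlet(17/4, 11/3, 5/2)
obs 5: x=1 → posterior Dirichlet(17/4, 14/3, 5/2)
obs 6: x=0 → posterior Dirichlet(21/4, 14/3, 5/2)
obs 7: x=2 → posterior Dirichlet(21/4, 14/3, 7/2)
obs 8: x=0 → posterior Dirichlet(25/4, 14/3, 7/2)
obs 9: x=0 → posterior Dirichlet(29/4, 14/3, 7/2)
obs 10: x=2 → posterior Dirichlet(29/4, 14/3, 9/2)
obs 11: x=2 → posterior Dirichlet(29/4, 14/3, 11/2)
obs 12: x=1 → posterior Dirichlet(29/4, 17/3, 11/2)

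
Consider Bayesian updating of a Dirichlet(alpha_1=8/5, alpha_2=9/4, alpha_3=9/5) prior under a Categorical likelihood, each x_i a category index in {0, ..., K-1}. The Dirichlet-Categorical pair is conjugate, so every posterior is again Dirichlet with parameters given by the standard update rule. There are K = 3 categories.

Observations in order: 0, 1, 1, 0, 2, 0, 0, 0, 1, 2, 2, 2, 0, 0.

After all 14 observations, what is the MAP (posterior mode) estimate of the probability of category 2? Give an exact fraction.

obs 1: x=0 → posterior Dirichlet(13/5, 9/4, 9/5)
obs 2: x=1 → posterior Dirichlet(13/5, 13/4, 9/5)
obs 3: x=1 → posterior Dirichlet(13/5, 17/4, 9/5)
obs 4: x=0 → posterior Dirichlet(18/5, 17/4, 9/5)
obs 5: x=2 → posterior Dirichlet(18/5, 17/4, 14/5)
obs 6: x=0 → posterior Dirichlet(23/5, 17/4, 14/5)
obs 7: x=0 → posterior Dirichlet(28/5, 17/4, 14/5)
obs 8: x=0 → posterior Dirichlet(33/5, 17/4, 14/5)
obs 9: x=1 → posterior Dirichlet(33/5, 21/4, 14/5)
obs 10: x=2 → posterior Dirichlet(33/5, 21/4, 19/5)
obs 11: x=2 → posterior Dirichlet(33/5, 21/4, 24/5)
obs 12: x=2 → posterior Dirichlet(33/5, 21/4, 29/5)
obs 13: x=0 → posterior Dirichlet(38/5, 21/4, 29/5)
obs 14: x=0 → posterior Dirichlet(43/5, 21/4, 29/5)

32/111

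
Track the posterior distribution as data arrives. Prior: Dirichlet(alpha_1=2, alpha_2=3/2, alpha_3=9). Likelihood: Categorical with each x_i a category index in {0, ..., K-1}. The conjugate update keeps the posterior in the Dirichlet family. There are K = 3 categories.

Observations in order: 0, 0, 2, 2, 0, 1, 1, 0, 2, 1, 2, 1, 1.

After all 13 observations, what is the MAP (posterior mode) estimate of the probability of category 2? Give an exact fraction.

8/15

obs 1: x=0 → posterior Dirichlet(3, 3/2, 9)
obs 2: x=0 → posterior Dirichlet(4, 3/2, 9)
obs 3: x=2 → posterior Dirichlet(4, 3/2, 10)
obs 4: x=2 → posterior Dirichlet(4, 3/2, 11)
obs 5: x=0 → posterior Dirichlet(5, 3/2, 11)
obs 6: x=1 → posterior Dirichlet(5, 5/2, 11)
obs 7: x=1 → posterior Dirichlet(5, 7/2, 11)
obs 8: x=0 → posterior Dirichlet(6, 7/2, 11)
obs 9: x=2 → posterior Dirichlet(6, 7/2, 12)
obs 10: x=1 → posterior Dirichlet(6, 9/2, 12)
obs 11: x=2 → posterior Dirichlet(6, 9/2, 13)
obs 12: x=1 → posterior Dirichlet(6, 11/2, 13)
obs 13: x=1 → posterior Dirichlet(6, 13/2, 13)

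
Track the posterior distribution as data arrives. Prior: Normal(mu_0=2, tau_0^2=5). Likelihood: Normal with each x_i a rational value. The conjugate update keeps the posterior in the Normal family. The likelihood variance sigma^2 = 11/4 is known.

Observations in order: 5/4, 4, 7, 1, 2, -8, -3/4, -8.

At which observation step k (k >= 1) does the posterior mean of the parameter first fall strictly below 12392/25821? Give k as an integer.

obs 1: x=5/4 → posterior Normal(47/31, 55/31)
obs 2: x=4 → posterior Normal(127/51, 55/51)
obs 3: x=7 → posterior Normal(267/71, 55/71)
obs 4: x=1 → posterior Normal(41/13, 55/91)
obs 5: x=2 → posterior Normal(109/37, 55/111)
obs 6: x=-8 → posterior Normal(167/131, 55/131)
obs 7: x=-3/4 → posterior Normal(152/151, 55/151)
obs 8: x=-8 → posterior Normal(-8/171, 55/171)

k = 8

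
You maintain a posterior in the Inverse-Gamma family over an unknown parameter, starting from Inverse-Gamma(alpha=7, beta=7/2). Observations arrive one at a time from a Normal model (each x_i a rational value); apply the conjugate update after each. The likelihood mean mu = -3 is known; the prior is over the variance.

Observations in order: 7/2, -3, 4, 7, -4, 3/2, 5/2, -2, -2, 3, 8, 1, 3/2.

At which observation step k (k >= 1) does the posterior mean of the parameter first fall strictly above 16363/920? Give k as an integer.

k = 13

obs 1: x=7/2 → posterior Inverse-Gamma(15/2, 197/8)
obs 2: x=-3 → posterior Inverse-Gamma(8, 197/8)
obs 3: x=4 → posterior Inverse-Gamma(17/2, 393/8)
obs 4: x=7 → posterior Inverse-Gamma(9, 793/8)
obs 5: x=-4 → posterior Inverse-Gamma(19/2, 797/8)
obs 6: x=3/2 → posterior Inverse-Gamma(10, 439/4)
obs 7: x=5/2 → posterior Inverse-Gamma(21/2, 999/8)
obs 8: x=-2 → posterior Inverse-Gamma(11, 1003/8)
obs 9: x=-2 → posterior Inverse-Gamma(23/2, 1007/8)
obs 10: x=3 → posterior Inverse-Gamma(12, 1151/8)
obs 11: x=8 → posterior Inverse-Gamma(25/2, 1635/8)
obs 12: x=1 → posterior Inverse-Gamma(13, 1699/8)
obs 13: x=3/2 → posterior Inverse-Gamma(27/2, 445/2)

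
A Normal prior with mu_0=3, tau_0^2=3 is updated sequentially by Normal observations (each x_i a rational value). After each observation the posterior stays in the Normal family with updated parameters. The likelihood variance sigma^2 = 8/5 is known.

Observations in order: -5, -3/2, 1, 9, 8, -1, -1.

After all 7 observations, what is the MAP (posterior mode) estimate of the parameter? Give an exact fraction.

obs 1: x=-5 → posterior Normal(-51/23, 24/23)
obs 2: x=-3/2 → posterior Normal(-147/76, 12/19)
obs 3: x=1 → posterior Normal(-117/106, 24/53)
obs 4: x=9 → posterior Normal(9/8, 6/17)
obs 5: x=8 → posterior Normal(393/166, 24/83)
obs 6: x=-1 → posterior Normal(363/196, 12/49)
obs 7: x=-1 → posterior Normal(333/226, 24/113)

333/226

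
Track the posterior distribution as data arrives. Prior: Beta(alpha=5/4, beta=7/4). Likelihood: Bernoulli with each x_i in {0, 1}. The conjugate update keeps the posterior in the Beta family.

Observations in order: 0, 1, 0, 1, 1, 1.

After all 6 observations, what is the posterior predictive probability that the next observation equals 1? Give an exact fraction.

obs 1: x=0 → posterior Beta(5/4, 11/4)
obs 2: x=1 → posterior Beta(9/4, 11/4)
obs 3: x=0 → posterior Beta(9/4, 15/4)
obs 4: x=1 → posterior Beta(13/4, 15/4)
obs 5: x=1 → posterior Beta(17/4, 15/4)
obs 6: x=1 → posterior Beta(21/4, 15/4)

7/12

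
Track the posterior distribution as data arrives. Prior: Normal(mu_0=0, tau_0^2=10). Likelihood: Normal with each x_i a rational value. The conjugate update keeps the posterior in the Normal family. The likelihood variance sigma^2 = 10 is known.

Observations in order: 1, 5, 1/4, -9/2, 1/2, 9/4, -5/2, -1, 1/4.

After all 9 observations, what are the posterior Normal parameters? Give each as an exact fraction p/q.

mu_0=1/8, tau_0^2=1

obs 1: x=1 → posterior Normal(1/2, 5)
obs 2: x=5 → posterior Normal(2, 10/3)
obs 3: x=1/4 → posterior Normal(25/16, 5/2)
obs 4: x=-9/2 → posterior Normal(7/20, 2)
obs 5: x=1/2 → posterior Normal(3/8, 5/3)
obs 6: x=9/4 → posterior Normal(9/14, 10/7)
obs 7: x=-5/2 → posterior Normal(1/4, 5/4)
obs 8: x=-1 → posterior Normal(1/9, 10/9)
obs 9: x=1/4 → posterior Normal(1/8, 1)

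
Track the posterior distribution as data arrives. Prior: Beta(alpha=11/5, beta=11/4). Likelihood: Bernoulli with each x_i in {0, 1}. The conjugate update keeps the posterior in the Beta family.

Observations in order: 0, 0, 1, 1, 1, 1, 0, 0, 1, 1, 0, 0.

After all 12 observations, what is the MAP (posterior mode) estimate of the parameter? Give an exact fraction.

144/299

obs 1: x=0 → posterior Beta(11/5, 15/4)
obs 2: x=0 → posterior Beta(11/5, 19/4)
obs 3: x=1 → posterior Beta(16/5, 19/4)
obs 4: x=1 → posterior Beta(21/5, 19/4)
obs 5: x=1 → posterior Beta(26/5, 19/4)
obs 6: x=1 → posterior Beta(31/5, 19/4)
obs 7: x=0 → posterior Beta(31/5, 23/4)
obs 8: x=0 → posterior Beta(31/5, 27/4)
obs 9: x=1 → posterior Beta(36/5, 27/4)
obs 10: x=1 → posterior Beta(41/5, 27/4)
obs 11: x=0 → posterior Beta(41/5, 31/4)
obs 12: x=0 → posterior Beta(41/5, 35/4)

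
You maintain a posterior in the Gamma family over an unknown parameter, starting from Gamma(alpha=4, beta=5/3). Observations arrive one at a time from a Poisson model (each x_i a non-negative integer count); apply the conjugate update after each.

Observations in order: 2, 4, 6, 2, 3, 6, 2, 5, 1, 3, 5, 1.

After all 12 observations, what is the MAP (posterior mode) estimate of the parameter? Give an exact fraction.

obs 1: x=2 → posterior Gamma(6, 8/3)
obs 2: x=4 → posterior Gamma(10, 11/3)
obs 3: x=6 → posterior Gamma(16, 14/3)
obs 4: x=2 → posterior Gamma(18, 17/3)
obs 5: x=3 → posterior Gamma(21, 20/3)
obs 6: x=6 → posterior Gamma(27, 23/3)
obs 7: x=2 → posterior Gamma(29, 26/3)
obs 8: x=5 → posterior Gamma(34, 29/3)
obs 9: x=1 → posterior Gamma(35, 32/3)
obs 10: x=3 → posterior Gamma(38, 35/3)
obs 11: x=5 → posterior Gamma(43, 38/3)
obs 12: x=1 → posterior Gamma(44, 41/3)

129/41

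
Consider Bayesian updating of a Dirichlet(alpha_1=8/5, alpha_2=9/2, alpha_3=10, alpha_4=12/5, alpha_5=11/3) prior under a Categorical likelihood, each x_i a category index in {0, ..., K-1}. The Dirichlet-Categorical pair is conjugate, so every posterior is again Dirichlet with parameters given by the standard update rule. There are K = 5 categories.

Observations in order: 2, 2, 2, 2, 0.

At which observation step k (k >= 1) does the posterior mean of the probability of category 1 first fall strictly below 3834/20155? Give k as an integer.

k = 2

obs 1: x=2 → posterior Dirichlet(8/5, 9/2, 11, 12/5, 11/3)
obs 2: x=2 → posterior Dirichlet(8/5, 9/2, 12, 12/5, 11/3)
obs 3: x=2 → posterior Dirichlet(8/5, 9/2, 13, 12/5, 11/3)
obs 4: x=2 → posterior Dirichlet(8/5, 9/2, 14, 12/5, 11/3)
obs 5: x=0 → posterior Dirichlet(13/5, 9/2, 14, 12/5, 11/3)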